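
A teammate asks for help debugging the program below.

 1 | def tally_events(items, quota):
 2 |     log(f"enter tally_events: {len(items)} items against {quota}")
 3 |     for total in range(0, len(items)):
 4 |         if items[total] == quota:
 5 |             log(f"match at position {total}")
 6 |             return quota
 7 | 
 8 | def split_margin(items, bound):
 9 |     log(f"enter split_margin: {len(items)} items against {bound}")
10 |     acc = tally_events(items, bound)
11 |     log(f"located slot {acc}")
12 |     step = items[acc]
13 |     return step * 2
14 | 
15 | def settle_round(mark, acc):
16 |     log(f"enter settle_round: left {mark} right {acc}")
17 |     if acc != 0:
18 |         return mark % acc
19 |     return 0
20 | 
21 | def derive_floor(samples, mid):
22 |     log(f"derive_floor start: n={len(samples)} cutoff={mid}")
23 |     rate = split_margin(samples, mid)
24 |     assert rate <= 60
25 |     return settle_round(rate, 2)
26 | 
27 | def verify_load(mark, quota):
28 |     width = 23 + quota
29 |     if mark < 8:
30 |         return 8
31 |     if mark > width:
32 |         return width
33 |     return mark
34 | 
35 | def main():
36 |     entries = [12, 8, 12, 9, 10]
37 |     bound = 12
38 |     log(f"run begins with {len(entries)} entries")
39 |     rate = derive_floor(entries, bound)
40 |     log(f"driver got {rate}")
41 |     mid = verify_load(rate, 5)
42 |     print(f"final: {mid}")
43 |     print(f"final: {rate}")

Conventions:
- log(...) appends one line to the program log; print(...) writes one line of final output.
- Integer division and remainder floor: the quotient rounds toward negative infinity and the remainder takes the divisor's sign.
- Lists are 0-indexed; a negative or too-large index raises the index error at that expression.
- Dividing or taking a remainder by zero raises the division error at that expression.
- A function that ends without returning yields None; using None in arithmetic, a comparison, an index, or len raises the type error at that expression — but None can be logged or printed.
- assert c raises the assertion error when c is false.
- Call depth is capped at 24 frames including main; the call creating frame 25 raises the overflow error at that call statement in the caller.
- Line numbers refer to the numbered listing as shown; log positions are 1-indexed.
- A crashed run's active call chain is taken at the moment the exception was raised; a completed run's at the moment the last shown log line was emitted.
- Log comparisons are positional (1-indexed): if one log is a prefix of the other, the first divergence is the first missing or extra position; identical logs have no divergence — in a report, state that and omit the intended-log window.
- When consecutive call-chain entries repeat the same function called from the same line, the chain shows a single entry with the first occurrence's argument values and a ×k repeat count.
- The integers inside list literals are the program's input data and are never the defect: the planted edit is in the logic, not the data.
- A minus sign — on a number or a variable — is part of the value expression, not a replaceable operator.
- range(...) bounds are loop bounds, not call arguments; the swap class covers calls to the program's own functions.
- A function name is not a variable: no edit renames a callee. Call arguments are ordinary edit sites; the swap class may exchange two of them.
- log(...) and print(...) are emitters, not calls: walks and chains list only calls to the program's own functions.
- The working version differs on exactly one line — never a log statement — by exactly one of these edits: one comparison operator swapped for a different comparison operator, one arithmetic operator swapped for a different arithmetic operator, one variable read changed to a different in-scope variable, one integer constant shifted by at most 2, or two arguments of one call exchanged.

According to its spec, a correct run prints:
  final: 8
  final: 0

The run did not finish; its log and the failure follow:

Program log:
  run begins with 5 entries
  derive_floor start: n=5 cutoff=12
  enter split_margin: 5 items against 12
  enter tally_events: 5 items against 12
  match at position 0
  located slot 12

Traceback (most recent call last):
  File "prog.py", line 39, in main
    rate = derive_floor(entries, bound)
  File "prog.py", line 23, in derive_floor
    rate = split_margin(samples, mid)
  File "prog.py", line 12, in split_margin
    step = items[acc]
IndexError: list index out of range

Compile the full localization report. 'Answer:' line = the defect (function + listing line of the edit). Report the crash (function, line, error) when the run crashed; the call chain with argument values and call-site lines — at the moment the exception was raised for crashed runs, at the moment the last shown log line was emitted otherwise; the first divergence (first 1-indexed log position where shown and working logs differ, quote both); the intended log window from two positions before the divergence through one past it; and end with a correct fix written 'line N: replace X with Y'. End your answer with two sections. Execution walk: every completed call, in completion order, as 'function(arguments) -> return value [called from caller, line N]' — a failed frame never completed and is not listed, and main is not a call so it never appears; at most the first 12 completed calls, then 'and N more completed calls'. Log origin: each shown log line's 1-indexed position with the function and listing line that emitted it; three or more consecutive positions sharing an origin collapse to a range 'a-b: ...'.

Answer: the defect is in tally_events at line 6.
Key fact: Log line 6 is where behavior first shows: 'located slot 12' appears instead of 'located slot 0'.
Crash: split_margin, line 12, IndexError.
Call chain: main -> derive_floor([12, 8, 12, 9, 10], 12) (called at line 39) -> split_margin([12, 8, 12, 9, 10], 12) (called at line 23).
First divergence: position 6 — shown 'located slot 12', intended 'located slot 0'.
Intended log window:
  4: enter tally_events: 5 items against 12
  5: match at position 0
  6: located slot 0
  7: enter settle_round: left 24 right 2
Execution walk:
  tally_events([12, 8, 12, 9, 10], 12) -> 12  [called from split_margin, line 10]
Log origins:
  1 — main, line 38
  2 — derive_floor, line 22
  3 — split_margin, line 9
  4 — tally_events, line 2
  5 — tally_events, line 5
  6 — split_margin, line 11
A correct fix: line 6: replace `quota` with `total`.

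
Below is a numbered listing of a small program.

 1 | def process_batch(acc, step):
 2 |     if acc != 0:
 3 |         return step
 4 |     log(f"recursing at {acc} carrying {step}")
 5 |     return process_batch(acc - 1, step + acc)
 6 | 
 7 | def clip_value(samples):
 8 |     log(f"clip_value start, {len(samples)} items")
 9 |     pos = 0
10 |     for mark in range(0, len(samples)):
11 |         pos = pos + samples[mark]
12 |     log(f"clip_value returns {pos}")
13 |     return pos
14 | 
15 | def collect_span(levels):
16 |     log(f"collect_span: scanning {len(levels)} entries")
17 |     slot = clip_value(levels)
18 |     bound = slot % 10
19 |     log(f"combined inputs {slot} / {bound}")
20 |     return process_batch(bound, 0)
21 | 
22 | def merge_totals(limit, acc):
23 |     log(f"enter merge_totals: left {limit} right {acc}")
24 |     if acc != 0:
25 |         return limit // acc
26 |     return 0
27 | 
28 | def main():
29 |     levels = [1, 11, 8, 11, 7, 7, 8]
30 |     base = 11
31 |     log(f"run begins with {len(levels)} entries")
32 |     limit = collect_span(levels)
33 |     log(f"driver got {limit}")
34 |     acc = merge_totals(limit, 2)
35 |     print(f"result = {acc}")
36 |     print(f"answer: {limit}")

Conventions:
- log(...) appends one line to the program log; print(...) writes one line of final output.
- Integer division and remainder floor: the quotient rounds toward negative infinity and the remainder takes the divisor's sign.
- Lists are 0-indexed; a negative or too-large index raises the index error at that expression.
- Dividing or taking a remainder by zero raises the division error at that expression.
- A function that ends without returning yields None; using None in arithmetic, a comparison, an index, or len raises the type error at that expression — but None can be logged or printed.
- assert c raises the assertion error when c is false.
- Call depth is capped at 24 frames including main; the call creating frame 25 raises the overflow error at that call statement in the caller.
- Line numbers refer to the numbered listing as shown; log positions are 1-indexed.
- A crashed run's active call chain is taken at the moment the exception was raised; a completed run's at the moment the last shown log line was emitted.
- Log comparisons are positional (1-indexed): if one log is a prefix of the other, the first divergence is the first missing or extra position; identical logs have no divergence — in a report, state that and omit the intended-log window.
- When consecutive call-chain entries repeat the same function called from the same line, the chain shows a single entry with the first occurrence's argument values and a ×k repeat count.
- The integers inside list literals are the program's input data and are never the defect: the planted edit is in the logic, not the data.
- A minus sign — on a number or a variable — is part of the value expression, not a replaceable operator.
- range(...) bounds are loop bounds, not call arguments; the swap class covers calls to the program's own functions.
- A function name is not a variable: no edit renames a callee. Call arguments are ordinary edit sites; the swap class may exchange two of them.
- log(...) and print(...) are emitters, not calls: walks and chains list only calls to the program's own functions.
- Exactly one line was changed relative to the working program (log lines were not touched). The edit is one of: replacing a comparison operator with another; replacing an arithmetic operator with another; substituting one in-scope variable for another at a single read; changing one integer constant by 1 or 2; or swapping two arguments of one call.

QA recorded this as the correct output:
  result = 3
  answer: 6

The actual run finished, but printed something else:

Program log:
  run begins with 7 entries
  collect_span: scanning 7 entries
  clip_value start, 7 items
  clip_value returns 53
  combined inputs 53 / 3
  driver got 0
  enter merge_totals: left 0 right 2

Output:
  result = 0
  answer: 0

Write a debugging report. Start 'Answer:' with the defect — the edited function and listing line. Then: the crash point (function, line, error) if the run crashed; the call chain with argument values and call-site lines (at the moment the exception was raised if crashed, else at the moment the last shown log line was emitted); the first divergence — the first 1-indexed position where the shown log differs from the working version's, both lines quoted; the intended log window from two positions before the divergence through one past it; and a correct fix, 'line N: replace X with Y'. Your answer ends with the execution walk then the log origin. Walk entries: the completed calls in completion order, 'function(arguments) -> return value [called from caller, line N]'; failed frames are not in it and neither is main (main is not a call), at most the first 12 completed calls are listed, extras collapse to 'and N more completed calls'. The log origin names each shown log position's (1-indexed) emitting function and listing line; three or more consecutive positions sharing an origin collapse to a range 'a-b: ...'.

Answer: the defect is in process_batch at line 2.
Key fact: Everything matches until log position 6, which reads 'driver got 0' in place of 'recursing at 3 carrying 0'.
Call chain: main -> merge_totals(0, 2) (called at line 34).
First divergence: position 6; shown 'driver got 0' vs intended 'recursing at 3 carrying 0'.
Intended log window:
  4: clip_value returns 53
  5: combined inputs 53 / 3
  6: recursing at 3 carrying 0
  7: recursing at 2 carrying 3
Execution walk:
  clip_value([1, 11, 8, 11, 7, 7, 8]) -> 53  [called from collect_span, line 17]
  process_batch(3, 0) -> 0  [called from collect_span, line 20]
  collect_span([1, 11, 8, 11, 7, 7, 8]) -> 0  [called from main, line 32]
  merge_totals(0, 2) -> 0  [called from main, line 34]
Origin of each log line:
  1: emitted by main (line 31)
  2: emitted by collect_span (line 16)
  3: emitted by clip_value (line 8)
  4: emitted by clip_value (line 12)
  5: emitted by collect_span (line 19)
  6: emitted by main (line 33)
  7: emitted by merge_totals (line 23)
A correct fix: line 2: replace `!=` with `<=`.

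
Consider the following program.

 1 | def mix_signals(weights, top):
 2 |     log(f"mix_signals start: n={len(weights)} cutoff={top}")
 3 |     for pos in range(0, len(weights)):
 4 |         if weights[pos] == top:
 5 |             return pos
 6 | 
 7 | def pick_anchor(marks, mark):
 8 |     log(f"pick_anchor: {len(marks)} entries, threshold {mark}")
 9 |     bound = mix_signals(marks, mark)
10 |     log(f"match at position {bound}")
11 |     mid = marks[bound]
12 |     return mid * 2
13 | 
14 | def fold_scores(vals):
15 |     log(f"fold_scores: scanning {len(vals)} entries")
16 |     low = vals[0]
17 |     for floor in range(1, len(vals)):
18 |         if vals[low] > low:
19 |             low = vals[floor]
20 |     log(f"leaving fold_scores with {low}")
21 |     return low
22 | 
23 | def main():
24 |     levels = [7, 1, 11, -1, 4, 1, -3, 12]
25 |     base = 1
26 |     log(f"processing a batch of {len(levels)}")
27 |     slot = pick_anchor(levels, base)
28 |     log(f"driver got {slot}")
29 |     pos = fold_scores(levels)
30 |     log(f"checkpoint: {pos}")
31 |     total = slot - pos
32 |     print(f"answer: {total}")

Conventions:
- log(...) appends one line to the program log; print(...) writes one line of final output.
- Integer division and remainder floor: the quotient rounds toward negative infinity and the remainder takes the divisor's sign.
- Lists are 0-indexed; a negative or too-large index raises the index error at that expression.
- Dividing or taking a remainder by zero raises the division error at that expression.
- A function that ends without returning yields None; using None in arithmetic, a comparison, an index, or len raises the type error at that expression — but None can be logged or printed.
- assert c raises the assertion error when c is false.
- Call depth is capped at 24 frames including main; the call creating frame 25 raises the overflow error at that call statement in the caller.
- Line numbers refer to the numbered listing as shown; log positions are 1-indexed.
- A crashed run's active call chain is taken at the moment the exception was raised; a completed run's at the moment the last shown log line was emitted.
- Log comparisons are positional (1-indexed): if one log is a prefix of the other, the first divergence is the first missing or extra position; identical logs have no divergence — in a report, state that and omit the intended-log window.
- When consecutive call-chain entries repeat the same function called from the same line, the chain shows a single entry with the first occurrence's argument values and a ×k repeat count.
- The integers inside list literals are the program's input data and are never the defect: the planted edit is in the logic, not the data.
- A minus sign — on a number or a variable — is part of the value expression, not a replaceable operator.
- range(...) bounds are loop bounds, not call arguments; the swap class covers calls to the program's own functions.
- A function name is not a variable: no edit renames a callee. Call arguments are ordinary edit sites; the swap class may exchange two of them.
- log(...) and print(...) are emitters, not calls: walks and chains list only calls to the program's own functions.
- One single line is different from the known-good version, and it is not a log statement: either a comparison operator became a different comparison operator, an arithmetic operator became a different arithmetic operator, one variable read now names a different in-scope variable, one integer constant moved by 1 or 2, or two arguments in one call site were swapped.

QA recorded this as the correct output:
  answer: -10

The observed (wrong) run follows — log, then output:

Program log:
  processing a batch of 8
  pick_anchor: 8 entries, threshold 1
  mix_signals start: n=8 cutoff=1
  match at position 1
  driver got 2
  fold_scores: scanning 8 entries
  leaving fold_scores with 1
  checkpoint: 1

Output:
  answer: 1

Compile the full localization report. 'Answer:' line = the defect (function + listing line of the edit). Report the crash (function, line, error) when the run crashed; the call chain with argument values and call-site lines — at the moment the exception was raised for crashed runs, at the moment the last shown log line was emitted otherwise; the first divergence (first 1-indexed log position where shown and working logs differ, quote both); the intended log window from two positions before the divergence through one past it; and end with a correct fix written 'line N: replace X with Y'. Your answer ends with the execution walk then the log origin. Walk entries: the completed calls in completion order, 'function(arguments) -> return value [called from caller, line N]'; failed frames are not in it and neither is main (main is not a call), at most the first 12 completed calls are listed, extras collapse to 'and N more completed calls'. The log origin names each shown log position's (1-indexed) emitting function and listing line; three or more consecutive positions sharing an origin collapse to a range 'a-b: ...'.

Answer: the defect is in fold_scores at line 18.
The tell: At log position 7 the runs split — shown 'leaving fold_scores with 1', but the working version logs 'leaving fold_scores with 12'.
Call chain: main.
First divergence: position 7 — shown 'leaving fold_scores with 1', intended 'leaving fold_scores with 12'.
Intended log window:
  5: driver got 2
  6: fold_scores: scanning 8 entries
  7: leaving fold_scores with 12
  8: checkpoint: 12
Execution walk:
  mix_signals([7, 1, 11, -1, 4, 1, -3, 12], 1) -> 1  [called from pick_anchor, line 9]
  pick_anchor([7, 1, 11, -1, 4, 1, -3, 12], 1) -> 2  [called from main, line 27]
  fold_scores([7, 1, 11, -1, 4, 1, -3, 12]) -> 1  [called from main, line 29]
Log origins:
  1: logged in main at line 26
  2: logged in pick_anchor at line 8
  3: logged in mix_signals at line 2
  4: logged in pick_anchor at line 10
  5: logged in main at line 28
  6: logged in fold_scores at line 15
  7: logged in fold_scores at line 20
  8: logged in main at line 30
A correct fix: line 18: replace `vals[low]` with `vals[floor]`.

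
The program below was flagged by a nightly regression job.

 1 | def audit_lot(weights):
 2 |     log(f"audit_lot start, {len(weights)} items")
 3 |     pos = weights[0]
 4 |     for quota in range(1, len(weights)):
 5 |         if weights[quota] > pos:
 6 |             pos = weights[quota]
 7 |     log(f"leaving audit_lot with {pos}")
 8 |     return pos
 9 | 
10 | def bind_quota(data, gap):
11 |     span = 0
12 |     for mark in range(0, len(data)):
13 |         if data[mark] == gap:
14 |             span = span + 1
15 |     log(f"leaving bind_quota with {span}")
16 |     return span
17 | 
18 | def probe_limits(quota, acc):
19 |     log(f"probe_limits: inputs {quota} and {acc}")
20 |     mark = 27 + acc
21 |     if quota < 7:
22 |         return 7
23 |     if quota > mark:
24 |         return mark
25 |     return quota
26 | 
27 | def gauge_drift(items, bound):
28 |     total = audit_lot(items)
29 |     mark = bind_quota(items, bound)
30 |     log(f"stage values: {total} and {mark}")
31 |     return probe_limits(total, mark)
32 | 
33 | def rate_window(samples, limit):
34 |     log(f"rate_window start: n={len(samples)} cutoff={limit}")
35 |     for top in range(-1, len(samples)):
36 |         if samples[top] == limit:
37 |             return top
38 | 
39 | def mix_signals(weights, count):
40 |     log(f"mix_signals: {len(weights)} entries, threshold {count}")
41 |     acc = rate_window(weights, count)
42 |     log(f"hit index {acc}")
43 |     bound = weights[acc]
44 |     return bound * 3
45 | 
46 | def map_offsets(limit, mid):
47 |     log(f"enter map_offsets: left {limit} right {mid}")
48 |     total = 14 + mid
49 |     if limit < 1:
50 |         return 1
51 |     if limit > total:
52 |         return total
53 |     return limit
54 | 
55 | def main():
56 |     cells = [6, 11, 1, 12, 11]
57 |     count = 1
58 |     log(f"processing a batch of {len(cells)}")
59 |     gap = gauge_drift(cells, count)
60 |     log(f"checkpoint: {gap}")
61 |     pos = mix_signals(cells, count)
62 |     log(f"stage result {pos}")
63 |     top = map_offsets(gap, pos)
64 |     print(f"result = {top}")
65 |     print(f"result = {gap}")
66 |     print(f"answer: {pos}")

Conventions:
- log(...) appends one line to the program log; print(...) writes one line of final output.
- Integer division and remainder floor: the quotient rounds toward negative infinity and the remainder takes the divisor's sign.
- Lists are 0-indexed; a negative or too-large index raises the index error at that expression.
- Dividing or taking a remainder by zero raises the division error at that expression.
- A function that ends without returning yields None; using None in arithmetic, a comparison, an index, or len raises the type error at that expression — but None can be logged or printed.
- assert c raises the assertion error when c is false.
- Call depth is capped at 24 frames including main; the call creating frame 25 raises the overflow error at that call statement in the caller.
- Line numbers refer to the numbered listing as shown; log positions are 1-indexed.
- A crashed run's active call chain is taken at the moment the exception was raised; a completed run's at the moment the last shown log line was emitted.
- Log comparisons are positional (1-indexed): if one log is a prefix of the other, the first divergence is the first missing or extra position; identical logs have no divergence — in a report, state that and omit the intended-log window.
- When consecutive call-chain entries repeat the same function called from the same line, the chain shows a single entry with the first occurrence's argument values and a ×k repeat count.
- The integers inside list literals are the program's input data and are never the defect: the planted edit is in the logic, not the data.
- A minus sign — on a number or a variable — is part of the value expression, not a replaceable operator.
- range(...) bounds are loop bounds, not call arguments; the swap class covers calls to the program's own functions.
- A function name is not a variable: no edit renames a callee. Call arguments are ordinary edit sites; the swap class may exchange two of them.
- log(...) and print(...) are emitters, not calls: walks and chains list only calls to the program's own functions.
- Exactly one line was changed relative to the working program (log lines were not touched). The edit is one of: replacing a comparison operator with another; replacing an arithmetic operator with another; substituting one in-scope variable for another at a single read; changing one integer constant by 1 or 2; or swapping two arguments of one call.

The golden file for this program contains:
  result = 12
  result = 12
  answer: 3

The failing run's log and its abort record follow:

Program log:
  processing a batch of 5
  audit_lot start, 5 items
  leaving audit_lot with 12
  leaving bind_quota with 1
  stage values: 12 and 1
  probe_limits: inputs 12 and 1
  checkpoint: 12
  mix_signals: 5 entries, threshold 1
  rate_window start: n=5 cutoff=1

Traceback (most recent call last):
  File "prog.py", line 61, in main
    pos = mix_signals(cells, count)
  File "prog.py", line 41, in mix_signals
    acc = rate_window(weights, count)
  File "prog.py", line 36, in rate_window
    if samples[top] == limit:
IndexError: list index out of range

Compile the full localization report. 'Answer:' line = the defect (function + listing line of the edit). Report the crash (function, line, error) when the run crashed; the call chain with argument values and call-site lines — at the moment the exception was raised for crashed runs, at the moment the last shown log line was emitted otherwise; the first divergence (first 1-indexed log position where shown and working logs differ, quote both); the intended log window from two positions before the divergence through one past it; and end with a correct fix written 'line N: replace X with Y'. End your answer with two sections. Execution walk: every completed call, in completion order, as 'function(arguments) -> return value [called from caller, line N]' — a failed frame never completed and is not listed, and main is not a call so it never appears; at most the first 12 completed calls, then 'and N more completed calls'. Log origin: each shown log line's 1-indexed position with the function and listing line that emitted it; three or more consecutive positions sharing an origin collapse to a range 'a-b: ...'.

Answer: the defect is in rate_window at line 35.
Core observation: After 9 matching log lines the faulty run goes silent, while the working version continues with 'hit index 2'.
Crash: rate_window, line 36, IndexError.
Call chain: main -> mix_signals([6, 11, 1, 12, 11], 1) (called at line 61) -> rate_window([6, 11, 1, 12, 11], 1) (called at line 41).
First divergence: position 10 (shown log ended at 9 lines; the working version continues: 'hit index 2').
Intended log window:
  8: mix_signals: 5 entries, threshold 1
  9: rate_window start: n=5 cutoff=1
  10: hit index 2
  11: stage result 3
Execution walk:
  audit_lot([6, 11, 1, 12, 11]) -> 12  [called from gauge_drift, line 28]
  bind_quota([6, 11, 1, 12, 11], 1) -> 1  [called from gauge_drift, line 29]
  probe_limits(12, 1) -> 12  [called from gauge_drift, line 31]
  gauge_drift([6, 11, 1, 12, 11], 1) -> 12  [called from main, line 59]
Origin of each log line:
  1 — main, line 58
  2 — audit_lot, line 2
  3 — audit_lot, line 7
  4 — bind_quota, line 15
  5 — gauge_drift, line 30
  6 — probe_limits, line 19
  7 — main, line 60
  8 — mix_signals, line 40
  9 — rate_window, line 34
A correct fix: line 35: replace `-1` with `0`.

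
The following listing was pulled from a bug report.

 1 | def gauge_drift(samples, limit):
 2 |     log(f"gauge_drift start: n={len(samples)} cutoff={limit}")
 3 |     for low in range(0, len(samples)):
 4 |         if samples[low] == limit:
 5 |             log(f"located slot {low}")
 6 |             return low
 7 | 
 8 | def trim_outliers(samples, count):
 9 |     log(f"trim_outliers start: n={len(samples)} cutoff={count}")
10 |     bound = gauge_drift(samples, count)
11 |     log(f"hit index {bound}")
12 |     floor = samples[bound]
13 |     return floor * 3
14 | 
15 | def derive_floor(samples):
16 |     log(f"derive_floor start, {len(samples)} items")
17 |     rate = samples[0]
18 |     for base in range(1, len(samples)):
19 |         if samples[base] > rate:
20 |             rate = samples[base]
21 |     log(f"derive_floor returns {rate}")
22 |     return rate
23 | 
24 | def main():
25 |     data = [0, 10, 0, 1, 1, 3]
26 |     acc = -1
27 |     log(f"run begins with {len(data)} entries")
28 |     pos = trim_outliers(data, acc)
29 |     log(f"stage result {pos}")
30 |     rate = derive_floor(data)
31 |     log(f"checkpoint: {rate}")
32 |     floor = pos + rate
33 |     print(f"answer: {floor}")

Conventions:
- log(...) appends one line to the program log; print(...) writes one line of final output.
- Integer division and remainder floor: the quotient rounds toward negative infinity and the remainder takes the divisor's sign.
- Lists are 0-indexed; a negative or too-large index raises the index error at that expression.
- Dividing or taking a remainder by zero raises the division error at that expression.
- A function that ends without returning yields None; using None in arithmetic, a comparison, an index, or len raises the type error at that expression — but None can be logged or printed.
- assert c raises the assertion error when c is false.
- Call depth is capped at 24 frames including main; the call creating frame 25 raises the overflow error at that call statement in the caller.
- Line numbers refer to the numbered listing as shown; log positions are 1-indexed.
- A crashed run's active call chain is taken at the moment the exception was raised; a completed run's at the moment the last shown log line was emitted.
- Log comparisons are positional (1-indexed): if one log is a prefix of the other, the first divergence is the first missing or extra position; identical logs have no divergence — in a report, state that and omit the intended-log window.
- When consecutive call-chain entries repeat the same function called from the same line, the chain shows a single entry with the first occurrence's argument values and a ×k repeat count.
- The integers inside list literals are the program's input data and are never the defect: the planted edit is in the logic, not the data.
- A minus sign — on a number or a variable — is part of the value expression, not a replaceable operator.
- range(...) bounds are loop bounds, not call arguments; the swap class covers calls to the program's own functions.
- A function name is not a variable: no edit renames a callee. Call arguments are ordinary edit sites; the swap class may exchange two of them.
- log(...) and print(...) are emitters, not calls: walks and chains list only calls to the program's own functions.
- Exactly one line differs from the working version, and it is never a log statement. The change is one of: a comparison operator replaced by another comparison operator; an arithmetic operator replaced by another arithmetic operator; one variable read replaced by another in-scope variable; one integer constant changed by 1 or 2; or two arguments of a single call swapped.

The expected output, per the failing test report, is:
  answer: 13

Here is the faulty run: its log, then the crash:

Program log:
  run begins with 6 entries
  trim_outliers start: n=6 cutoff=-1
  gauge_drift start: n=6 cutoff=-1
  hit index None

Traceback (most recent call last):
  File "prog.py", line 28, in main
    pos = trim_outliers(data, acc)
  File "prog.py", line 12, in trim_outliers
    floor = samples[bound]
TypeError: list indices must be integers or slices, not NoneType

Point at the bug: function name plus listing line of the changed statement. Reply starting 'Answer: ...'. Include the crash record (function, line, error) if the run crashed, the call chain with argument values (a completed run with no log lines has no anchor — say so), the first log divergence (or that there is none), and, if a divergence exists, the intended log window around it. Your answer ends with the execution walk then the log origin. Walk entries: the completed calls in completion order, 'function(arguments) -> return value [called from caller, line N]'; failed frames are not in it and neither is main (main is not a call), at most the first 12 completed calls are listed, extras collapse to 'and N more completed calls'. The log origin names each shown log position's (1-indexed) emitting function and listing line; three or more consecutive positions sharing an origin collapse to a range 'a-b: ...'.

Answer: the defect is in main at line 26.
Key fact: Everything matches until log position 2, which reads 'trim_outliers start: n=6 cutoff=-1' in place of 'trim_outliers start: n=6 cutoff=1'.
Crash: trim_outliers, line 12, TypeError.
Call chain: main -> trim_outliers([0, 10, 0, 1, 1, 3], -1) (called at line 28).
First divergence: position 2 — shown 'trim_outliers start: n=6 cutoff=-1', intended 'trim_outliers start: n=6 cutoff=1'.
Intended log window:
  1: run begins with 6 entries
  2: trim_outliers start: n=6 cutoff=1
  3: gauge_drift start: n=6 cutoff=1
Execution walk:
  gauge_drift([0, 10, 0, 1, 1, 3], -1) -> None  [called from trim_outliers, line 10]
Log origin:
  1 — main, line 27
  2 — trim_outliers, line 9
  3 — gauge_drift, line 2
  4 — trim_outliers, line 11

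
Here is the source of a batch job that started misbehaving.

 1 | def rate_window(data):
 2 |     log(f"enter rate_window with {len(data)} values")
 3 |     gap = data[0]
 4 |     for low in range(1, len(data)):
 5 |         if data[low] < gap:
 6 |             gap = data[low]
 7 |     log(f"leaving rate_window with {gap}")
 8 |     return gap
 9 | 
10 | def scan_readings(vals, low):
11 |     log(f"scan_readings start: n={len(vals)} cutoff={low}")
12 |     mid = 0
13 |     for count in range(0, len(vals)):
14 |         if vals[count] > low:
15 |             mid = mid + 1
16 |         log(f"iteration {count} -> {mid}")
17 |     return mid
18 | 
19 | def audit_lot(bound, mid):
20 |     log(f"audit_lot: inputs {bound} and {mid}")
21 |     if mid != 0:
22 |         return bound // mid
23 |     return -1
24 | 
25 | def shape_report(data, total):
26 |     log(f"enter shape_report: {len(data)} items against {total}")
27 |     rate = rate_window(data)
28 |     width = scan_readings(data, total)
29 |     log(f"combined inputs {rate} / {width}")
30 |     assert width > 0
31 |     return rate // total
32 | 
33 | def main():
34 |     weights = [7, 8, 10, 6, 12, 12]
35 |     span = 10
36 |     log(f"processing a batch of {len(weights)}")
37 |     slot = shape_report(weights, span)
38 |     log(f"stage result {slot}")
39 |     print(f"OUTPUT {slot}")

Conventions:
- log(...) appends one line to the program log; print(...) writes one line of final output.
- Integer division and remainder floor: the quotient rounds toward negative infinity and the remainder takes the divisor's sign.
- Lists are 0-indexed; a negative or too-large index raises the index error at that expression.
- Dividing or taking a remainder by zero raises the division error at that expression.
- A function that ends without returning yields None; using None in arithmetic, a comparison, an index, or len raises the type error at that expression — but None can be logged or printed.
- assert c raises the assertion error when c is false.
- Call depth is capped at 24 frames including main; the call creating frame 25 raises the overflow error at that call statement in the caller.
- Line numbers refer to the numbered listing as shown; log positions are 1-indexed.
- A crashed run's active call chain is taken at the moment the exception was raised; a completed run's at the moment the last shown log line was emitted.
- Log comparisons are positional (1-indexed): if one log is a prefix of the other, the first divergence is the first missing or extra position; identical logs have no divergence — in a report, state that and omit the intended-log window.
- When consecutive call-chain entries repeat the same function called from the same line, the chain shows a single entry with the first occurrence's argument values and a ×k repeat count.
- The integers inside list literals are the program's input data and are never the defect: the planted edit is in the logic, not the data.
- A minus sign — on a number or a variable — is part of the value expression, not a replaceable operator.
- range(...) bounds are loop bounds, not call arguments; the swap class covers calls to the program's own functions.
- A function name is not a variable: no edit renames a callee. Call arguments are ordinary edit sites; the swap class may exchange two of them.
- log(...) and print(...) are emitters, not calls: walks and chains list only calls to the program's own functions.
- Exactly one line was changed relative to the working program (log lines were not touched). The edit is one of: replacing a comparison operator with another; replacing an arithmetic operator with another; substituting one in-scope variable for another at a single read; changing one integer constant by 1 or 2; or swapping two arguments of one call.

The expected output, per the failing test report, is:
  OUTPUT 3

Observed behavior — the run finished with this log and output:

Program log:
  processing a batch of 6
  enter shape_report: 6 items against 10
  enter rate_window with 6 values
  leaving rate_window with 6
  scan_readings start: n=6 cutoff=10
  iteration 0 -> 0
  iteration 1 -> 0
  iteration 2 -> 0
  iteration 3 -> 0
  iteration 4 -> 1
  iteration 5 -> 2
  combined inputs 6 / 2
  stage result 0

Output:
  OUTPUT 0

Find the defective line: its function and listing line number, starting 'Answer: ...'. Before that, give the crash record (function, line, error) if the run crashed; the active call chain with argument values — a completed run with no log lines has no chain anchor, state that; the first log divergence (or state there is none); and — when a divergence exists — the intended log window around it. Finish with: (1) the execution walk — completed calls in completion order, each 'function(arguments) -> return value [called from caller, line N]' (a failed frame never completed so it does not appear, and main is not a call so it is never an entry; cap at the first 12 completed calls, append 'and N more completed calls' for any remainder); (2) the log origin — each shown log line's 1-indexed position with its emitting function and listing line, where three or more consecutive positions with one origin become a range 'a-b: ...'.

Answer: the defect is in shape_report at line 31.
Key fact: The earliest visible damage is log position 13 — 'stage result 0' rather than the intended 'stage result 3'.
Call chain: main.
First divergence: at position 13 the run shows 'stage result 0' where the working version logs 'stage result 3'.
Intended log window:
  11: iteration 5 -> 2
  12: combined inputs 6 / 2
  13: stage result 3
Execution walk:
  rate_window([7, 8, 10, 6, 12, 12]) -> 6  [called from shape_report, line 27]
  scan_readings([7, 8, 10, 6, 12, 12], 10) -> 2  [called from shape_report, line 28]
  shape_report([7, 8, 10, 6, 12, 12], 10) -> 0  [called from main, line 37]
Log origin:
  1: logged in main at line 36
  2: logged in shape_report at line 26
  3: logged in rate_window at line 2
  4: logged in rate_window at line 7
  5: logged in scan_readings at line 11
  6-11: logged in scan_readings at line 16
  12: logged in shape_report at line 29
  13: logged in main at line 38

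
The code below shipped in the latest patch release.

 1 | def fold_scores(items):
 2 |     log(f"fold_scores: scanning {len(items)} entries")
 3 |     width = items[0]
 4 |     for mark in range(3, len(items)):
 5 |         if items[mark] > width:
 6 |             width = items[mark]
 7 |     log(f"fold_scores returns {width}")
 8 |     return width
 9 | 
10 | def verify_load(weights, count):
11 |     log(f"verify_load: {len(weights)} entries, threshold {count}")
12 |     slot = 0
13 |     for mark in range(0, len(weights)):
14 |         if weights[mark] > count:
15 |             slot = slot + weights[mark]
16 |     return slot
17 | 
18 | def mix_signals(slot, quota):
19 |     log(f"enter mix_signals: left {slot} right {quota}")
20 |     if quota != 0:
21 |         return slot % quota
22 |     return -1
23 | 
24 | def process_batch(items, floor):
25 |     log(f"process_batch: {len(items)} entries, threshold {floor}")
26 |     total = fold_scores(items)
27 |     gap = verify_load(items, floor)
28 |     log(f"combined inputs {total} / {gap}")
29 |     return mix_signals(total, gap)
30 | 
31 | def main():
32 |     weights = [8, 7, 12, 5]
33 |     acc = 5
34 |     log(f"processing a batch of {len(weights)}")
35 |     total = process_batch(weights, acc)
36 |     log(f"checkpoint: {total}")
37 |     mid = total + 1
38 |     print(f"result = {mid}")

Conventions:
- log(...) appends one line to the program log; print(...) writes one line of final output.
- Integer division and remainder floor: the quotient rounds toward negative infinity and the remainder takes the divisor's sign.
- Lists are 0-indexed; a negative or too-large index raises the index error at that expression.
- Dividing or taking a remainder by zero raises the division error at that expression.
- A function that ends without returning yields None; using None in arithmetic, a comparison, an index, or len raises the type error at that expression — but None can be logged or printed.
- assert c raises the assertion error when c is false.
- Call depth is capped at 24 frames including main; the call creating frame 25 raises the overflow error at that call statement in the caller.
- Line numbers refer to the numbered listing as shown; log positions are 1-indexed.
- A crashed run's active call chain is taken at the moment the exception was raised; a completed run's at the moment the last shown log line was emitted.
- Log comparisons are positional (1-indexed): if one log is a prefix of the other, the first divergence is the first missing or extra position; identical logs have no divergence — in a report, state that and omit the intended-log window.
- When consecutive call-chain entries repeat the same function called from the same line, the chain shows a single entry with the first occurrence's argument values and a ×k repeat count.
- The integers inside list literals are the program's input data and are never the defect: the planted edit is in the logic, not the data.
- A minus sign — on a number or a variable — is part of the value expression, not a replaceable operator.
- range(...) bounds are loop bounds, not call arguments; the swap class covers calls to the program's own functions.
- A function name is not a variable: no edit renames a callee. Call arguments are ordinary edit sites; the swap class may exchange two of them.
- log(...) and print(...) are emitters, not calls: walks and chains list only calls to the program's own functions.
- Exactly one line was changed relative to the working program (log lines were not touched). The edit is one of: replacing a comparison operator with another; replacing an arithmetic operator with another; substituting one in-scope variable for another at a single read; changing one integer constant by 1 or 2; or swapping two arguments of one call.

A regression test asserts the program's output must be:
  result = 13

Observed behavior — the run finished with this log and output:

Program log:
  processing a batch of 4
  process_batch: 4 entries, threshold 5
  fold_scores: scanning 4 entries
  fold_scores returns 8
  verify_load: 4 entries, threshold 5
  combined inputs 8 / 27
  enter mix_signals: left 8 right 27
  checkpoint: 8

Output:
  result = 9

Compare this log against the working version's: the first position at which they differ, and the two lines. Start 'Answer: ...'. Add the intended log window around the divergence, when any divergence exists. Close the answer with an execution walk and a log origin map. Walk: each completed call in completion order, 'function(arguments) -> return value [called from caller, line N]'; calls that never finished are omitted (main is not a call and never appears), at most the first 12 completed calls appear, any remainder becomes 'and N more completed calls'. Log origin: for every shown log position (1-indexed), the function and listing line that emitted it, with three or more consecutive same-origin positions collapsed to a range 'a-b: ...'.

Answer: position 4 — shown 'fold_scores returns 8', intended 'fold_scores returns 12'.
Intended log window:
  2: process_batch: 4 entries, threshold 5
  3: fold_scores: scanning 4 entries
  4: fold_scores returns 12
  5: verify_load: 4 entries, threshold 5
Execution walk:
  fold_scores([8, 7, 12, 5]) -> 8  [called from process_batch, line 26]
  verify_load([8, 7, 12, 5], 5) -> 27  [called from process_batch, line 27]
  mix_signals(8, 27) -> 8  [called from process_batch, line 29]
  process_batch([8, 7, 12, 5], 5) -> 8  [called from main, line 35]
Log origin:
  1: from main, line 34
  2: from process_batch, line 25
  3: from fold_scores, line 2
  4: from fold_scores, line 7
  5: from verify_load, line 11
  6: from process_batch, line 28
  7: from mix_signals, line 19
  8: from main, line 36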